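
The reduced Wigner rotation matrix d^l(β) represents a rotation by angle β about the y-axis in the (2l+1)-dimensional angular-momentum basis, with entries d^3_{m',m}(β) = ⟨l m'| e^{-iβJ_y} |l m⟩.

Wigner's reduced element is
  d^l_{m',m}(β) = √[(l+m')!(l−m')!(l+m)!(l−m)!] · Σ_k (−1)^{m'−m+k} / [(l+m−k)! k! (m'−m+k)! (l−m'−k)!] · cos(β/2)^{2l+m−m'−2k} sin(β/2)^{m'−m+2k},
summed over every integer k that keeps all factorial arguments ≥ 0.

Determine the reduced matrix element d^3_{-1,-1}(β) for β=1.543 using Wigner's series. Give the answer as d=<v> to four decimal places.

d=-0.1627

d^3_{-1,-1}(β=1.543) via Wigner's sum:
Half-angle: c=0.716866, s=0.697211. N=√(2·24·2·24)=48.000000
The bounds max(0,m−m')=0 and min(l+m,l−m')=2 give 3 terms
  k=0: (−1)^0·48.0000/(48)·0.7169^6·0.6972^0 = +0.135715
  k=1: (−1)^1·48.0000/(6)·0.7169^4·0.6972^2 = -1.026999
  k=2: (−1)^2·48.0000/(8)·0.7169^2·0.6972^4 = +0.728592
d^3_{-1,-1}(1.543) = +0.135715 -1.026999 +0.728592 = -0.162692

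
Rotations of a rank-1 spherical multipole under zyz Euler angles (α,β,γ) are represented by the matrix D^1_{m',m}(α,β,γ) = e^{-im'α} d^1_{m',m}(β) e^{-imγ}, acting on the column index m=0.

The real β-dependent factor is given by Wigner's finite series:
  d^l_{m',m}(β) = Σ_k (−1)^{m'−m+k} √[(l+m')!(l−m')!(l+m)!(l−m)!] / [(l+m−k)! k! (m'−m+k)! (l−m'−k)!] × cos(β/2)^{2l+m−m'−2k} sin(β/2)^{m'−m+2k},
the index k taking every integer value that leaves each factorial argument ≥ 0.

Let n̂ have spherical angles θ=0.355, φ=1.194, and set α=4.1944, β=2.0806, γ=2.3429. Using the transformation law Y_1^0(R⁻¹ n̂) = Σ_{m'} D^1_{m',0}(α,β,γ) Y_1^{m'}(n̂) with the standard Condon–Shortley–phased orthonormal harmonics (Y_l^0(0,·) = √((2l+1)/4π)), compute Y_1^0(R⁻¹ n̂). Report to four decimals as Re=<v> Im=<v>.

Re=-0.3703 Im=0.0000

Need the full column D^1_{m',0} for m'=−1..1 at α=4.1944, β=2.0806, γ=2.3429.
cos(β/2)=0.505962, sin(β/2)=0.862556
d^1_{-1,0}: single k=1 term ⇒ +0.617191;  D = -0.305592-0.536226i
d^1_{0,0}: k∈[0..1] ⇒ +0.255997 -0.744003 = -0.488006;  D = -0.488006+0.000000i
d^1_{1,0}: single k=0 term ⇒ -0.617191;  D = +0.305592-0.536226i
Y_1^{m'}(θ=0.355,φ=1.194) and Σ D·Y over m':
  (-0.3056-0.5362i)·(+0.0442-0.1117i)  (-0.4880+0.0000i)·(+0.4581+0.0000i)  (+0.3056-0.5362i)·(-0.0442-0.1117i)
Y_1^0(R⁻¹ n̂) = -0.370336+0.000000i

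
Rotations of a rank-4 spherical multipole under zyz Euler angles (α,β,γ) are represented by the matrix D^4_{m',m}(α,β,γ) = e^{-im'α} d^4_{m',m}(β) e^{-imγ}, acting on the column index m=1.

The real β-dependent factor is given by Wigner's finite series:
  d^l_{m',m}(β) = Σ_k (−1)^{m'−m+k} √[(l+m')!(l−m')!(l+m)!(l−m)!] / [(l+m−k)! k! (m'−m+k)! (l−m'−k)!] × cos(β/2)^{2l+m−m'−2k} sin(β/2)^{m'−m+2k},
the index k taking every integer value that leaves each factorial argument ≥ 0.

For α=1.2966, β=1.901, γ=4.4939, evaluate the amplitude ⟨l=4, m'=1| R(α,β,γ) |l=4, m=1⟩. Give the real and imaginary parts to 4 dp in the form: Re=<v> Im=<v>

Split into d^4_{1,1}(β=1.901) × two z-phases.
c=cos(1.901/2)=0.581276, s=sin(1.901/2)=0.813706; N=√[120·6·120·6]=720.000000
Admissible k: 0..3 (factorial args all ≥0)
  k=0: (−1)^0·720.0000/(720)·0.5813^8·0.8137^0 = +0.013033
  k=1: (−1)^1·720.0000/(48)·0.5813^6·0.8137^2 = -0.383109
  k=2: (−1)^2·720.0000/(24)·0.5813^4·0.8137^4 = +1.501490
  k=3: (−1)^3·720.0000/(72)·0.5813^2·0.8137^6 = -0.980779
d^4_{1,1}(1.901) = +0.013033 -0.383109 +1.501490 -0.980779 = +0.150635
Phases: e^{-i·(1)·1.2966}=+0.270773-0.962643i, e^{-i·(1)·4.4939}=-0.216755+0.976226i ⇒ D=+0.132720+0.071249i

Re=0.1327 Im=0.0712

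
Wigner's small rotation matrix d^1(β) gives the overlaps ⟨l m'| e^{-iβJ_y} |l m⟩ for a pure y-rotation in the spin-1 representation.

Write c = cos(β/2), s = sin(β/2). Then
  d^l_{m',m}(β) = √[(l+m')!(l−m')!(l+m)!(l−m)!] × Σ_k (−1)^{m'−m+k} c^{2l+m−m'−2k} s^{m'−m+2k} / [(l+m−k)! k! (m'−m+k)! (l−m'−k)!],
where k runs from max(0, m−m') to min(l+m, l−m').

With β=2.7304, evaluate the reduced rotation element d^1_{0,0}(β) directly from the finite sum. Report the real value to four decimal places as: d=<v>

d^1_{0,0}(β=2.7304) via Wigner's sum:
With c≡cos(β/2)=0.204151 and s≡sin(β/2)=0.978939, N=[1·1·1·1]^{1/2}=1.000000
k: max(0,(0)−(0))=0 … min(1+(0),1−(0))=1
  k=0: (−1)^0·1.0000/(1)·0.2042^2·0.9789^0 = +0.041678
  k=1: (−1)^1·1.0000/(1)·0.2042^0·0.9789^2 = -0.958322
d^1_{0,0}(2.7304) = +0.041678 -0.958322 = -0.916645

d=-0.9166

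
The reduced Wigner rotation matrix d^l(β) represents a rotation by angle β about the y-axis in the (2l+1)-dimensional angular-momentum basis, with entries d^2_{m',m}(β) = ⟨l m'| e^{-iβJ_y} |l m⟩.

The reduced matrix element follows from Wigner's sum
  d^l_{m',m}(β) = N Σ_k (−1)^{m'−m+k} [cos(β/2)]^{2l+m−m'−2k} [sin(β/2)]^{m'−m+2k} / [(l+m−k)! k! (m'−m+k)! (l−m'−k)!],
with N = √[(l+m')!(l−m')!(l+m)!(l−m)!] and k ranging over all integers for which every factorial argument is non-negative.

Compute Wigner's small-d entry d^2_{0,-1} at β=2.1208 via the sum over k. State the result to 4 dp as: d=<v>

d=0.5458

d^2_{0,-1}(β=2.1208) via Wigner's sum:
Half-angle: c=0.488523, s=0.872551. N=√(2·2·1·6)=4.898979
k: max(0,(-1)−(0))=0 … min(2+(-1),2−(0))=1
  k=0: (−1)^1·4.8990/(2)·0.4885^3·0.8726^1 = -0.249185
  k=1: (−1)^2·4.8990/(2)·0.4885^1·0.8726^3 = +0.794938
d^2_{0,-1}(2.1208) = -0.249185 +0.794938 = +0.545753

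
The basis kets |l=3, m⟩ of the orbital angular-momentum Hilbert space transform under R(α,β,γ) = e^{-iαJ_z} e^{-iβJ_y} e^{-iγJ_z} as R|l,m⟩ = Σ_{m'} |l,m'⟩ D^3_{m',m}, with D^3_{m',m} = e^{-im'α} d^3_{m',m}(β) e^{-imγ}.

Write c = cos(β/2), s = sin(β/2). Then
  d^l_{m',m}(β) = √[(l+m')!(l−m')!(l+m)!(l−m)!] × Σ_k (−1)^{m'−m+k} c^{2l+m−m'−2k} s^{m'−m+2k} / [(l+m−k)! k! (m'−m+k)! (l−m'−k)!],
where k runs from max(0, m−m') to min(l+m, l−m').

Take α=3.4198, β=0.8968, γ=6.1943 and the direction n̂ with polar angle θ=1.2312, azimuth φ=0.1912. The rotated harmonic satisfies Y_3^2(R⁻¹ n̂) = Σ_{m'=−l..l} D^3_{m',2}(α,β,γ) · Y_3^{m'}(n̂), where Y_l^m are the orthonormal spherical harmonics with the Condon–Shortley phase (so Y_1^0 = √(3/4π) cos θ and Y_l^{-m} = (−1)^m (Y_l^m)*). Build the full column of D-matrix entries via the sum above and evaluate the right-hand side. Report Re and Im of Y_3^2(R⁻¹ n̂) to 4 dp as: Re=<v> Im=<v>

Re=-0.3888 Im=0.0059

Need the full column D^3_{m',2} for m'=−3..3 at α=3.4198, β=0.8968, γ=6.1943.
cos(β/2)=0.901142, sin(β/2)=0.433524
d^3_{-3,2}: single k=5 term ⇒ +0.033801;  D = -0.017909-0.028667i
d^3_{-2,2}: k∈[4..5] ⇒ +0.143420 -0.006639 = +0.136781;  D = +0.101543+0.091641i
d^3_{-1,2}: k∈[3..4] ⇒ +0.377094 -0.043638 = +0.333457;  D = -0.299388-0.146834i
d^3_{0,2}: k∈[2..3] ⇒ +0.678829 -0.157109 = +0.521720;  D = +0.513498+0.092259i
d^3_{1,2}: k∈[1..2] ⇒ +0.814665 -0.377094 = +0.437571;  D = -0.435366+0.043874i
d^3_{2,2}: k∈[0..1] ⇒ +0.535500 -0.619683 = -0.084183;  D = -0.078220+0.031119i
d^3_{3,2}: single k=0 term ⇒ -0.631037;  D = +0.499730-0.385328i
Y_3^{m'}(θ=1.2312,φ=0.1912) and Σ D·Y over m':
  (-0.0179-0.0287i)·(+0.2938-0.1898i)  (+0.1015+0.0916i)·(+0.2808-0.1129i)  (-0.2994-0.1468i)·(-0.1332+0.0258i)  (+0.5135+0.0923i)·(-0.3040+0.0000i)  (-0.4354+0.0439i)·(+0.1332+0.0258i)  (-0.0782+0.0311i)·(+0.2808+0.1129i)  (+0.4997-0.3853i)·(-0.2938-0.1898i)
Y_3^2(R⁻¹ n̂) = -0.388793+0.005914i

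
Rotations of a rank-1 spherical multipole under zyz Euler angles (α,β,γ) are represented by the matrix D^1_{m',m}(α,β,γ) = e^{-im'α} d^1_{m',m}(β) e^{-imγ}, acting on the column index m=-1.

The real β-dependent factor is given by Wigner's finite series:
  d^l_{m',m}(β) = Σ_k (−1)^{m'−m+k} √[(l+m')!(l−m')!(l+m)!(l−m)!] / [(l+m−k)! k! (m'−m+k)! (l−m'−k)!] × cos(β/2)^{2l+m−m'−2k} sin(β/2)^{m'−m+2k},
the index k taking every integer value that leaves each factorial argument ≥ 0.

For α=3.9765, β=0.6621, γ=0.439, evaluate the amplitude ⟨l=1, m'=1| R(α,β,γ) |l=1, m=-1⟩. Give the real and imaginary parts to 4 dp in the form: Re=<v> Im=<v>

D^1_{1,-1}(3.9765,0.6621,0.439) = e^{-i·1·3.9765}·d^1_{1,-1}(0.6621)·e^{-i·-1·0.439}. Compute d first:
With c≡cos(β/2)=0.945702 and s≡sin(β/2)=0.325036, N=[2·1·1·2]^{1/2}=2.000000
The bounds max(0,m−m')=0 and min(l+m,l−m')=0 give 1 term
  k=0: (−1)^2·2.0000/(2)·0.9457^0·0.3250^2 = +0.105649
d^1_{1,-1}(0.6621) = +0.105649
Attach z-rotation phases: D = e^{-i(1)(3.9765)}·(+0.105649)·e^{-i(-1)(0.439)} = -0.097476+0.040743i

Re=-0.0975 Im=0.0407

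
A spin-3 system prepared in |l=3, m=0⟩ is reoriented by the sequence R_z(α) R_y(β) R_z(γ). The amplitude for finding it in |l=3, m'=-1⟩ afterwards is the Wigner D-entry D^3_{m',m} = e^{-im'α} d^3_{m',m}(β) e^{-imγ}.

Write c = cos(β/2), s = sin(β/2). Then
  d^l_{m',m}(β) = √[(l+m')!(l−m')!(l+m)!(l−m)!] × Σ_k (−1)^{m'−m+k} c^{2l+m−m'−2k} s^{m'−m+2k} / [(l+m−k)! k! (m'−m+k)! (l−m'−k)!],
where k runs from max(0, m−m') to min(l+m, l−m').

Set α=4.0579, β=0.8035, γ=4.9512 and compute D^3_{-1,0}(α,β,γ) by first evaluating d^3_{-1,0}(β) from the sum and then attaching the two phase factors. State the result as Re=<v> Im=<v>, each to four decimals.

Split into d^3_{-1,0}(β=0.8035) × two z-phases.
Half-angle: c=0.920378, s=0.391030. N=√(2·24·6·6)=41.569219
k∈{1,2,3} keeps every argument non-negative
  k=1: (−1)^0·41.5692/(12)·0.9204^5·0.3910^1 = +0.894606
  k=2: (−1)^1·41.5692/(4)·0.9204^3·0.3910^3 = -0.484440
  k=3: (−1)^2·41.5692/(12)·0.9204^1·0.3910^5 = +0.029148
d^3_{-1,0}(0.8035) = +0.894606 -0.484440 +0.029148 = +0.439314
Attach z-rotation phases: D = e^{-i(-1)(4.0579)}·(+0.439314)·e^{-i(0)(4.9512)} = -0.267434-0.348534i

Re=-0.2674 Im=-0.3485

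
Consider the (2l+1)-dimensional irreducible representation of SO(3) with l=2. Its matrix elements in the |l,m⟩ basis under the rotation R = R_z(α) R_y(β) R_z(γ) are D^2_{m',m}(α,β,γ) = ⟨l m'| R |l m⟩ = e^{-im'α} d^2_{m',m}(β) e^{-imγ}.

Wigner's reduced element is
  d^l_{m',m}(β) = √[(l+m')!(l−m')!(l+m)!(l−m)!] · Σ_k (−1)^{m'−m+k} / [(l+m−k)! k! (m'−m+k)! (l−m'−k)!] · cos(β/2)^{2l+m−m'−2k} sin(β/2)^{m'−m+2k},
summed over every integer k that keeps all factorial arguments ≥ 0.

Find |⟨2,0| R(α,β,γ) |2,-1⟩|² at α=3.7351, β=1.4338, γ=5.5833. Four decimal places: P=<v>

First d^2_{0,-1}(β=1.4338), then the phase factors e^{-i(0)α} and e^{-i(-1)γ}:
c=cos(1.4338/2)=0.753846, s=sin(1.4338/2)=0.657051; N=√[2·2·1·6]=4.898979
The bounds max(0,m−m')=0 and min(l+m,l−m')=1 give 2 terms
  k=0: (−1)^1·4.8990/(2)·0.7538^3·0.6571^1 = -0.689482
  k=1: (−1)^2·4.8990/(2)·0.7538^1·0.6571^3 = +0.523788
d^2_{0,-1}(1.4338) = -0.689482 +0.523788 = -0.165694
|D^2_{0,-1}|² = |d^2_{0,-1}(β)|² = (-0.165694)² = 0.027455 (the z-rotation phases have unit modulus)

P=0.0275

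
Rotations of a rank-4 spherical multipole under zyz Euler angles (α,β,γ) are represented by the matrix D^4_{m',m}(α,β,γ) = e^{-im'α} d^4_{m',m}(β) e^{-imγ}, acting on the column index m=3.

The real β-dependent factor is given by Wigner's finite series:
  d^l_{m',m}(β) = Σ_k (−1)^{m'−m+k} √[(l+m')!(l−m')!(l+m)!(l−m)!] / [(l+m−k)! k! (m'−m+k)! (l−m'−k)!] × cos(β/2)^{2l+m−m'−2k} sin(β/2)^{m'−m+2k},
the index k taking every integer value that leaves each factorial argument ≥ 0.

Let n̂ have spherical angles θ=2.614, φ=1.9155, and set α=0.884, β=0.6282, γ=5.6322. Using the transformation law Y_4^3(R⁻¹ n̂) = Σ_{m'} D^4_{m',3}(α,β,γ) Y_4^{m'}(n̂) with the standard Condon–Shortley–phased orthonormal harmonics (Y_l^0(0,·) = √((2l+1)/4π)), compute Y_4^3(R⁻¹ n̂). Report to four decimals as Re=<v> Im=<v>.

Need the full column D^4_{m',3} for m'=−4..4 at α=0.884, β=0.6282, γ=5.6322.
cos(β/2)=0.951075, sin(β/2)=0.308961
d^4_{-4,3}: single k=7 term ⇒ +0.000723;  D = +0.000507-0.000516i
d^4_{-3,3}: k∈[6..7] ⇒ +0.005507 -0.000083 = +0.005424;  D = -0.000582-0.005393i
d^4_{-2,3}: k∈[5..6] ⇒ +0.027186 -0.000956 = +0.026230;  D = -0.021949-0.014361i
d^4_{-1,3}: k∈[4..5] ⇒ +0.098626 -0.006245 = +0.092381;  D = -0.088127+0.027709i
d^4_{0,3}: k∈[3..4] ⇒ +0.271548 -0.028657 = +0.242892;  D = -0.090580+0.225370i
d^4_{1,3}: k∈[2..3] ⇒ +0.560744 -0.098626 = +0.462118;  D = +0.222297+0.405139i
d^4_{2,3}: k∈[1..2] ⇒ +0.813711 -0.257613 = +0.556097;  D = +0.546613+0.102268i
d^4_{3,3}: k∈[0..1] ⇒ +0.669449 -0.494530 = +0.174919;  D = +0.133893-0.112558i
d^4_{4,3}: single k=0 term ⇒ -0.615107;  D = +0.007533+0.615061i
Y_4^{m'}(θ=2.614,φ=1.9155) and Σ D·Y over m':
  (+0.0005-0.0005i)·(+0.0054-0.0279i)  (-0.0006-0.0054i)·(-0.1186-0.0706i)  (-0.0219-0.0144i)·(-0.2765+0.2279i)  (-0.0881+0.0277i)·(+0.1548+0.4311i)  (-0.0906+0.2254i)·(+0.0116+0.0000i)  (+0.2223+0.4051i)·(-0.1548+0.4311i)  (+0.5466+0.1023i)·(-0.2765-0.2279i)  (+0.1339-0.1126i)·(+0.1186-0.0706i)  (+0.0075+0.6151i)·(+0.0054+0.0279i)
Y_4^3(R⁻¹ n̂) = -0.363683-0.170429i

Re=-0.3637 Im=-0.1704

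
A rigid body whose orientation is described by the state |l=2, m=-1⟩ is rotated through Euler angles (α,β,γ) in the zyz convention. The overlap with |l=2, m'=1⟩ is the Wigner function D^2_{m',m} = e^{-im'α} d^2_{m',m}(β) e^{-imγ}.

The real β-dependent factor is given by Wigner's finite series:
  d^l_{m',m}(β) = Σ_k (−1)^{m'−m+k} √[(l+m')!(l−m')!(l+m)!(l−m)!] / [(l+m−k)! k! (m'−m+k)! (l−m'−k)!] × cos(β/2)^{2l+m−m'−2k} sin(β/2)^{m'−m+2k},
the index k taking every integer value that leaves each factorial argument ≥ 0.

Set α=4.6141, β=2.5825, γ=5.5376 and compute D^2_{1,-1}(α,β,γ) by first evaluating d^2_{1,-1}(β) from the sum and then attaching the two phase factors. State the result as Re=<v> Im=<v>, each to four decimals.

Re=-0.3875 Im=-0.5126

D^2_{1,-1}(4.6141,2.5825,5.5376) = e^{-i·1·4.6141}·d^2_{1,-1}(2.5825)·e^{-i·-1·5.5376}. Compute d first:
Half-angle: c=0.275920, s=0.961181. N=√(6·1·1·6)=6.000000
k∈{0,1} keeps every argument non-negative
  k=0: (−1)^2·6.0000/(2)·0.2759^2·0.9612^2 = +0.211007
  k=1: (−1)^3·6.0000/(6)·0.2759^0·0.9612^4 = -0.853533
d^2_{1,-1}(2.5825) = +0.211007 -0.853533 = -0.642526
D = (-0.098131+0.995174i)·(-0.642526)·(+0.734691-0.678402i) = -0.387464-0.512554i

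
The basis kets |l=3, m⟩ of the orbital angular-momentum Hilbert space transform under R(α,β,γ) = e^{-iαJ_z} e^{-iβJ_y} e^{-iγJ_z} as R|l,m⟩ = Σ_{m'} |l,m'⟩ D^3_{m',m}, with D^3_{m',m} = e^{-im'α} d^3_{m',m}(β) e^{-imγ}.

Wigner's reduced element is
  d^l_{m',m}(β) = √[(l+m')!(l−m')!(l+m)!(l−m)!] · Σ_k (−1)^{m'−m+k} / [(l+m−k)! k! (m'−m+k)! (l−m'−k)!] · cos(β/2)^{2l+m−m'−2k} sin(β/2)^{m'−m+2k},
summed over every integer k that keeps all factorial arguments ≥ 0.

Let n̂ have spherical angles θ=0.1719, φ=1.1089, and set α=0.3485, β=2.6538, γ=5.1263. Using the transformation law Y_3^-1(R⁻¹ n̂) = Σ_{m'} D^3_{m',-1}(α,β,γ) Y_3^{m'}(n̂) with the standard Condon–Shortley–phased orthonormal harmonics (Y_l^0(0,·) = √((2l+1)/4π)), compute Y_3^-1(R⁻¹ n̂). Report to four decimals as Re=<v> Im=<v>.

Re=-0.2509 Im=0.3533

Need the full column D^3_{m',-1} for m'=−3..3 at α=0.3485, β=2.6538, γ=5.1263.
cos(β/2)=0.241485, sin(β/2)=0.970404
d^3_{-3,-1}: single k=2 term ⇒ +0.012403;  D = +0.012326-0.001379i
d^3_{-2,-1}: k∈[1..2] ⇒ +0.002520 -0.081388 = -0.078868;  D = -0.070674+0.035005i
d^3_{-1,-1}: k∈[0..2] ⇒ +0.000198 -0.025619 +0.310273 = +0.284853;  D = +0.196738-0.205998i
d^3_{0,-1}: k∈[0..2] ⇒ -0.002761 +0.133734 -0.719856 = -0.588882;  D = -0.236844+0.539154i
d^3_{1,-1}: k∈[0..2] ⇒ +0.019214 -0.413698 +0.835058 = +0.440574;  D = +0.028798-0.439632i
d^3_{2,-1}: k∈[0..1] ⇒ -0.081388 +0.657135 = +0.575747;  D = -0.160819-0.552831i
d^3_{3,-1}: single k=0 term ⇒ +0.200281;  D = -0.118251-0.161644i
Y_3^{m'}(θ=0.1719,φ=1.1089) and Σ D·Y over m':
  (+0.0123-0.0014i)·(-0.0021+0.0004i)  (-0.0707+0.0350i)·(-0.0178-0.0235i)  (+0.1967-0.2060i)·(+0.0949-0.1907i)  (-0.2368+0.5392i)·(+0.6816+0.0000i)  (+0.0288-0.4396i)·(-0.0949-0.1907i)  (-0.1608-0.5528i)·(-0.0178+0.0235i)  (-0.1183-0.1616i)·(+0.0021+0.0004i)
Y_3^-1(R⁻¹ n̂) = -0.250886+0.353343i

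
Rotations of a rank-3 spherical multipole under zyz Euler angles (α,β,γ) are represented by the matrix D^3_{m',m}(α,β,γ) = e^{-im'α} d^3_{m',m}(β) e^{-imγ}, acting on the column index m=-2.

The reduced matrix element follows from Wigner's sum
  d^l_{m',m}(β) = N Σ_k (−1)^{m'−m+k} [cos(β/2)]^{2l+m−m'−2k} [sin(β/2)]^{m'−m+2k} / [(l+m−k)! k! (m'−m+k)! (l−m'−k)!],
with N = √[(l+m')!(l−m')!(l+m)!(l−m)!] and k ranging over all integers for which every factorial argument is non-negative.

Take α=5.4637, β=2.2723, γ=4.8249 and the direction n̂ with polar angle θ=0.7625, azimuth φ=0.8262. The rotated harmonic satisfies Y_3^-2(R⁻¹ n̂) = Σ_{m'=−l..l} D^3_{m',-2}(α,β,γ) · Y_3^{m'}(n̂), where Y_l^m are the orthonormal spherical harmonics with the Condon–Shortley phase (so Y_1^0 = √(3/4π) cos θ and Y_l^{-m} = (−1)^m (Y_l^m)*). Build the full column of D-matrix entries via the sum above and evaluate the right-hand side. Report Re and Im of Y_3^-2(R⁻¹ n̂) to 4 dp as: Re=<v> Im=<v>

Need the full column D^3_{m',-2} for m'=−3..3 at α=5.4637, β=2.2723, γ=4.8249.
cos(β/2)=0.421090, sin(β/2)=0.907019
d^3_{-3,-2}: single k=1 term ⇒ +0.029415;  D = +0.018096+0.023190i
d^3_{-2,-2}: k∈[0..1] ⇒ +0.005575 -0.129331 = -0.123755;  D = +0.019331-0.122236i
d^3_{-1,-2}: k∈[0..1] ⇒ -0.037974 +0.352373 = +0.314399;  D = -0.260464+0.176084i
d^3_{0,-2}: k∈[0..1] ⇒ +0.141674 -0.657318 = -0.515643;  D = +0.502643+0.115054i
d^3_{1,-2}: k∈[0..1] ⇒ -0.352373 +0.817441 = +0.465068;  D = -0.233617-0.402134i
d^3_{2,-2}: k∈[0..1] ⇒ +0.600046 -0.556799 = +0.043247;  D = +0.012499-0.041402i
d^3_{3,-2}: single k=0 term ⇒ -0.633187;  D = -0.567898+0.280032i
Y_3^{m'}(θ=0.7625,φ=0.8262) and Σ D·Y over m':
  (+0.0181+0.0232i)·(-0.1084-0.0846i)  (+0.0193-0.1222i)·(-0.0287-0.3514i)  (-0.2605+0.1761i)·(+0.2442-0.2650i)  (+0.5026+0.1151i)·(-0.1040+0.0000i)  (-0.2336-0.4021i)·(-0.2442-0.2650i)  (+0.0125-0.0414i)·(-0.0287+0.3514i)  (-0.5679+0.2800i)·(+0.1084-0.0846i)
Y_3^-2(R⁻¹ n̂) = -0.185924+0.336854i

Re=-0.1859 Im=0.3369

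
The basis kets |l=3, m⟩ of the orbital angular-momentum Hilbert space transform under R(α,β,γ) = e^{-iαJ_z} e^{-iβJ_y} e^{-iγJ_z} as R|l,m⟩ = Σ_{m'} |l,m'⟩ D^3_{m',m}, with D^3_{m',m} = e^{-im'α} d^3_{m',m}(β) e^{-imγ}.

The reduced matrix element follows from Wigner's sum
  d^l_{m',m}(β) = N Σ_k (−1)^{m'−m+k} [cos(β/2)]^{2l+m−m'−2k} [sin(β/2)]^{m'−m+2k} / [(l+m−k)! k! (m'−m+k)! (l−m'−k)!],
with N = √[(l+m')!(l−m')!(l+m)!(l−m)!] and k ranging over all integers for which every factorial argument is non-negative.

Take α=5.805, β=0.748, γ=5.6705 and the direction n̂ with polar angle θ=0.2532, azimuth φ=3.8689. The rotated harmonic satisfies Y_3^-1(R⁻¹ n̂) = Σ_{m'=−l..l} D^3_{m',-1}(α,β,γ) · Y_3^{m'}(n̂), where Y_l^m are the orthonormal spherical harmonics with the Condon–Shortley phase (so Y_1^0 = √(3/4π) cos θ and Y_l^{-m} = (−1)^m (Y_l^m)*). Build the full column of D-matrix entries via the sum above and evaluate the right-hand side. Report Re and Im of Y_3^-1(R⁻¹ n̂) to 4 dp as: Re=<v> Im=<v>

Re=-0.1635 Im=0.2170

Need the full column D^3_{m',-1} for m'=−3..3 at α=5.805, β=0.748, γ=5.6705.
cos(β/2)=0.930873, sin(β/2)=0.365342
d^3_{-3,-1}: single k=2 term ⇒ +0.388157;  D = -0.178018-0.344928i
d^3_{-2,-1}: k∈[1..2] ⇒ +0.807519 -0.248771 = +0.558747;  D = +0.000972-0.558747i
d^3_{-1,-1}: k∈[0..2] ⇒ +0.650645 -0.801773 +0.092625 = -0.058503;  D = -0.027012+0.051894i
d^3_{0,-1}: k∈[0..2] ⇒ -0.884592 +0.408773 -0.020988 = -0.496808;  D = -0.406442+0.285698i
d^3_{1,-1}: k∈[0..2] ⇒ +0.601330 -0.123501 +0.002378 = +0.480207;  D = +0.475870-0.064393i
d^3_{2,-1}: k∈[0..1] ⇒ -0.248771 +0.019160 = -0.229612;  D = -0.216184-0.077370i
d^3_{3,-1}: single k=0 term ⇒ +0.059789;  D = +0.040708+0.043791i
Y_3^{m'}(θ=0.2532,φ=3.8689) and Σ D·Y over m':
  (-0.1780-0.3449i)·(+0.0038+0.0054i)  (+0.0010-0.5587i)·(+0.0072-0.0617i)  (-0.0270+0.0519i)·(-0.2229+0.1984i)  (-0.4064+0.2857i)·(+0.6092+0.0000i)  (+0.4759-0.0644i)·(+0.2229+0.1984i)  (-0.2162-0.0774i)·(+0.0072+0.0617i)  (+0.0407+0.0438i)·(-0.0038+0.0054i)
Y_3^-1(R⁻¹ n̂) = -0.163464+0.217015i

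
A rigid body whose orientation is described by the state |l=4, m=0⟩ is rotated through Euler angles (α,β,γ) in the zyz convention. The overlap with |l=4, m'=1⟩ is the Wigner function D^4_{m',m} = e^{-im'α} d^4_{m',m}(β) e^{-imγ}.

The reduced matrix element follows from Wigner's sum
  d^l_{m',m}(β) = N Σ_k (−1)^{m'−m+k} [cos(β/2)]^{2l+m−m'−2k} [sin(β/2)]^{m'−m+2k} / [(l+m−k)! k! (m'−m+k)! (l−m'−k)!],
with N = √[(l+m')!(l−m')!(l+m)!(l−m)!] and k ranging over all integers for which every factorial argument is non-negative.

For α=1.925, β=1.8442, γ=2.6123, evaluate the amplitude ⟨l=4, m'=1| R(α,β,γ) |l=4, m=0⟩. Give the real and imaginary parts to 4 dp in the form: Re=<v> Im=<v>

First d^4_{1,0}(β=1.8442), then the phase factors e^{-i(1)α} and e^{-i(0)γ}:
c=cos(1.8442/2)=0.604148, s=sin(1.8442/2)=0.796872; N=√[120·6·24·24]=643.987578
k∈{0,1,2,3} keeps every argument non-negative
  k=0: (−1)^1·643.9876/(144)·0.6041^7·0.7969^1 = -0.104691
  k=1: (−1)^2·643.9876/(24)·0.6041^5·0.7969^3 = +1.092821
  k=2: (−1)^3·643.9876/(24)·0.6041^3·0.7969^5 = -1.901251
  k=3: (−1)^4·643.9876/(144)·0.6041^1·0.7969^7 = +0.551288
d^4_{1,0}(1.8442) = -0.104691 +1.092821 -1.901251 +0.551288 = -0.361832
Phases: e^{-i·(1)·1.925}=-0.346844-0.937923i, e^{-i·(0)·2.6123}=+1.000000+0.000000i ⇒ D=+0.125499+0.339371i

Re=0.1255 Im=0.3394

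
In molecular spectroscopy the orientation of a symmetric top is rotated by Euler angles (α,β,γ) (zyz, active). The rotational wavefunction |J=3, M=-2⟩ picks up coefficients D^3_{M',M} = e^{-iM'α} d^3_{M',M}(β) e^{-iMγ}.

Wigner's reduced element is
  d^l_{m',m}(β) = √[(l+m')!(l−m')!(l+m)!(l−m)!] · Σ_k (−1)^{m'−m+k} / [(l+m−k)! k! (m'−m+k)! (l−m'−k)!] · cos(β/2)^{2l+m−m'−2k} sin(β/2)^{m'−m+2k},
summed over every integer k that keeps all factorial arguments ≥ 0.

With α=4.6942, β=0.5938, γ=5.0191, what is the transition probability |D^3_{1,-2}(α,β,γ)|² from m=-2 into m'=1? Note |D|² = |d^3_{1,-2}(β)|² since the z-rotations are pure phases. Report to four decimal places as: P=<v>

Split into d^3_{1,-2}(β=0.5938) × two z-phases.
With c≡cos(β/2)=0.956248 and s≡sin(β/2)=0.292557, N=[24·2·1·120]^{1/2}=75.894664
Admissible k: 0..1 (factorial args all ≥0)
  k=0: (−1)^3·75.8947/(12)·0.9562^3·0.2926^3 = -0.138476
  k=1: (−1)^4·75.8947/(24)·0.9562^1·0.2926^5 = +0.006481
d^3_{1,-2}(0.5938) = -0.138476 +0.006481 = -0.131995
|D^3_{1,-2}|² = |d^3_{1,-2}(β)|² = (-0.131995)² = 0.017423 (the z-rotation phases have unit modulus)

P=0.0174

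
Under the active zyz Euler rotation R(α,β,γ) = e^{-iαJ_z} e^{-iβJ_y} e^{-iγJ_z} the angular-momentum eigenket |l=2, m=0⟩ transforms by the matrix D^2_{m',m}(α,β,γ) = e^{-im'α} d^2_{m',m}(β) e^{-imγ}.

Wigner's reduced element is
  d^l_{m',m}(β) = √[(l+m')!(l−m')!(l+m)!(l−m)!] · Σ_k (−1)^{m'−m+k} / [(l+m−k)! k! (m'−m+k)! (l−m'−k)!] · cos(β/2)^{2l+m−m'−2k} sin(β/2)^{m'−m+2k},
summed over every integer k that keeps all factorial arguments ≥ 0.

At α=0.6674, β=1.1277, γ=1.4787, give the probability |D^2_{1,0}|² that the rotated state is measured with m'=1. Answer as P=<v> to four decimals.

P=0.2250

First d^2_{1,0}(β=1.1277), then the phase factors e^{-i(1)α} and e^{-i(0)γ}:
With c≡cos(β/2)=0.845204 and s≡sin(β/2)=0.534444, N=[6·1·2·2]^{1/2}=4.898979
The bounds max(0,m−m')=0 and min(l+m,l−m')=1 give 2 terms
  k=0: (−1)^1·4.8990/(2)·0.8452^3·0.5344^1 = -0.790428
  k=1: (−1)^2·4.8990/(2)·0.8452^1·0.5344^3 = +0.316042
d^2_{1,0}(1.1277) = -0.790428 +0.316042 = -0.474386
|D^2_{1,0}|² = |d^2_{1,0}(β)|² = (-0.474386)² = 0.225042 (the z-rotation phases have unit modulus)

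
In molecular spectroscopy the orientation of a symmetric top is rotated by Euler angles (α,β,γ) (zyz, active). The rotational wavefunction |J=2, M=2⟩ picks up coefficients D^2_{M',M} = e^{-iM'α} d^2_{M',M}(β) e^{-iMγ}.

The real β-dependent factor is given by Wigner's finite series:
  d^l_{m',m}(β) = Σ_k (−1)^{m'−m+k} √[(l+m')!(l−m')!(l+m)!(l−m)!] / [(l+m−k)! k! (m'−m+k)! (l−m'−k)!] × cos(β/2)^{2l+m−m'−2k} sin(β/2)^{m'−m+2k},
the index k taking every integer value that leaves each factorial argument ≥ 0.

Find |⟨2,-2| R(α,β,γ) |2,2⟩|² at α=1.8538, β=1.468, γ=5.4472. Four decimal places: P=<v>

D^2_{-2,2}(1.8538,1.468,5.4472) = e^{-i·-2·1.8538}·d^2_{-2,2}(1.468)·e^{-i·2·5.4472}. Compute d first:
c=cos(1.468/2)=0.742501, s=sin(1.468/2)=0.669845; N=√[1·24·24·1]=24.000000
The bounds max(0,m−m')=4 and min(l+m,l−m')=4 give 1 term
  k=4: (−1)^0·24.0000/(24)·0.7425^0·0.6698^4 = +0.201325
d^2_{-2,2}(1.468) = +0.201325
|D^2_{-2,2}|² = |d^2_{-2,2}(β)|² = (+0.201325)² = 0.040532 (the z-rotation phases have unit modulus)

P=0.0405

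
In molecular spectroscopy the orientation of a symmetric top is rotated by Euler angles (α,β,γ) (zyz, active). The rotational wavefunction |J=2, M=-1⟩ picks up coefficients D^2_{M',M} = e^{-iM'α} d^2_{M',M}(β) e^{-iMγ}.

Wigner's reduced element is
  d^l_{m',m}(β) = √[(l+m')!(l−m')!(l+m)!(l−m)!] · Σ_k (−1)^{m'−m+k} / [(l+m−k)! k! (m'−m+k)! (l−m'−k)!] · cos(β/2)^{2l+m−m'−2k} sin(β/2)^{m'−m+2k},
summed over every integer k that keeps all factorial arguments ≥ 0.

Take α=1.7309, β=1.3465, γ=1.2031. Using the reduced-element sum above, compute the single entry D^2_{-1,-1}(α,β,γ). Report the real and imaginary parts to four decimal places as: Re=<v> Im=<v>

Split into d^2_{-1,-1}(β=1.3465) × two z-phases.
c=cos(1.3465/2)=0.781799, s=sin(1.3465/2)=0.623530; N=√[1·6·1·6]=6.000000
k∈{0,1} keeps every argument non-negative
  k=0: (−1)^0·6.0000/(6)·0.7818^4·0.6235^0 = +0.373578
  k=1: (−1)^1·6.0000/(2)·0.7818^2·0.6235^2 = -0.712897
d^2_{-1,-1}(1.3465) = +0.373578 -0.712897 = -0.339319
Attach z-rotation phases: D = e^{-i(-1)(1.7309)}·(-0.339319)·e^{-i(-1)(1.2031)} = +0.332034-0.069935i

Re=0.3320 Im=-0.0699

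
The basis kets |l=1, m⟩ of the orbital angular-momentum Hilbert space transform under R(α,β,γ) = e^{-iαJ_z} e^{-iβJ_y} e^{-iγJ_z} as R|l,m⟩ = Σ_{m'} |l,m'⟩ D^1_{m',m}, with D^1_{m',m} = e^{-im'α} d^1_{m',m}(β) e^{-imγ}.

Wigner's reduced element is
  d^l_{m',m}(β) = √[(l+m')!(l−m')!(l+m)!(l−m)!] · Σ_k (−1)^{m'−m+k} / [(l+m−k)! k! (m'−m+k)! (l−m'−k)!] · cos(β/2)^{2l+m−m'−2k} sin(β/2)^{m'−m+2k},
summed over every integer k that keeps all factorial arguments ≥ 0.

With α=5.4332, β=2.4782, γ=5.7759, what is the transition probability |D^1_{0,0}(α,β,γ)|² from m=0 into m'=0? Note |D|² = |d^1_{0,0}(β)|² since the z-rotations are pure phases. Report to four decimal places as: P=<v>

First d^1_{0,0}(β=2.4782), then the phase factors e^{-i(0)α} and e^{-i(0)γ}:
c=cos(2.4782/2)=0.325647, s=sin(2.4782/2)=0.945491; N=√[1·1·1·1]=1.000000
Admissible k: 0..1 (factorial args all ≥0)
  k=0: (−1)^0·1.0000/(1)·0.3256^2·0.9455^0 = +0.106046
  k=1: (−1)^1·1.0000/(1)·0.3256^0·0.9455^2 = -0.893954
d^1_{0,0}(2.4782) = +0.106046 -0.893954 = -0.787908
|D^1_{0,0}|² = |d^1_{0,0}(β)|² = (-0.787908)² = 0.620798 (the z-rotation phases have unit modulus)

P=0.6208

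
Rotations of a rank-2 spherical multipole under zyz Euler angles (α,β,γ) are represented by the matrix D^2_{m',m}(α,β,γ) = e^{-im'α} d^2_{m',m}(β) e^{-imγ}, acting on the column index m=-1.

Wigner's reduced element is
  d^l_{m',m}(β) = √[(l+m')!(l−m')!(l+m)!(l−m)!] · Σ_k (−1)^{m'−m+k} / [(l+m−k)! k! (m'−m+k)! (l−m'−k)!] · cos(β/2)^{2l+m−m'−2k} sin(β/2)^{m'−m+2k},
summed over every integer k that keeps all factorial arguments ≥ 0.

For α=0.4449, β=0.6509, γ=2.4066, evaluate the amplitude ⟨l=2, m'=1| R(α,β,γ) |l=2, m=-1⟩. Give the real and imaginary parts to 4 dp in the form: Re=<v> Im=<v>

Re=-0.1009 Im=0.2449

First d^2_{1,-1}(β=0.6509), then the phase factors e^{-i(1)α} and e^{-i(-1)γ}:
c=cos(0.6509/2)=0.947507, s=sin(0.6509/2)=0.319735; N=√[6·1·1·6]=6.000000
k∈{0,1} keeps every argument non-negative
  k=0: (−1)^2·6.0000/(2)·0.9475^2·0.3197^2 = +0.275339
  k=1: (−1)^3·6.0000/(6)·0.9475^0·0.3197^4 = -0.010451
d^2_{1,-1}(0.6509) = +0.275339 -0.010451 = +0.264887
D = (+0.902654-0.430368i)·(+0.264887)·(-0.741836+0.670582i) = -0.100928+0.244906i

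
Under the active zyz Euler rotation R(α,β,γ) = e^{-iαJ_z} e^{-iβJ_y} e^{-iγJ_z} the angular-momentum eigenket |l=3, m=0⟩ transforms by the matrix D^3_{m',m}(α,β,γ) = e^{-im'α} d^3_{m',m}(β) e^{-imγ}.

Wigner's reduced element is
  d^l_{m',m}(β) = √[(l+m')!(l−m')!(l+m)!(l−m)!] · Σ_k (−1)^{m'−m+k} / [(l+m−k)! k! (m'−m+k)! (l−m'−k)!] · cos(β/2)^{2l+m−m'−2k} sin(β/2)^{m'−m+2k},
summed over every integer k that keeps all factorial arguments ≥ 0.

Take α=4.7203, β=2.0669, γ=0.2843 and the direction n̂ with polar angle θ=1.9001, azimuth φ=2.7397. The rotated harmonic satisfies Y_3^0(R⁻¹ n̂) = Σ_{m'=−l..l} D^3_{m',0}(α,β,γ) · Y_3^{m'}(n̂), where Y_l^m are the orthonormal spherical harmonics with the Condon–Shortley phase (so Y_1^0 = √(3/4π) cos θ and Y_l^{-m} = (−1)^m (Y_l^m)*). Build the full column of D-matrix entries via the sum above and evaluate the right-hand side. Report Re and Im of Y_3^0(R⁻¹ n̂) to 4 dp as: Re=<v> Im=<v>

Need the full column D^3_{m',0} for m'=−3..3 at α=4.7203, β=2.0669, γ=0.2843.
cos(β/2)=0.511858, sin(β/2)=0.859070
d^3_{-3,0}: single k=3 term ⇒ +0.380233;  D = -0.009023+0.380126i
d^3_{-2,0}: k∈[2..3] ⇒ +0.277470 -0.781581 = -0.504111;  D = +0.504048+0.007976i
d^3_{-1,0}: k∈[1..3] ⇒ +0.104560 -0.883581 +0.829627 = +0.050607;  D = +0.000400-0.050605i
d^3_{0,0}: k∈[0..3] ⇒ +0.017984 -0.455930 +1.284269 -0.401949 = +0.444374;  D = +0.444374+0.000000i
d^3_{1,0}: k∈[0..2] ⇒ -0.104560 +0.883581 -0.829627 = -0.050607;  D = -0.000400-0.050605i
d^3_{2,0}: k∈[0..1] ⇒ +0.277470 -0.781581 = -0.504111;  D = +0.504048-0.007976i
d^3_{3,0}: single k=0 term ⇒ -0.380233;  D = +0.009023+0.380126i
Y_3^{m'}(θ=1.9001,φ=2.7397) and Σ D·Y over m':
  (-0.0090+0.3801i)·(-0.1262-0.3302i)  (+0.5040+0.0080i)·(-0.2054-0.2131i)  (+0.0004-0.0506i)·(+0.1343+0.0571i)  (+0.4444+0.0000i)·(+0.2989+0.0000i)  (-0.0004-0.0506i)·(-0.1343+0.0571i)  (+0.5040-0.0080i)·(-0.2054+0.2131i)  (+0.0090+0.3801i)·(+0.1262-0.3302i)
Y_3^0(R⁻¹ n̂) = +0.188411+0.000000i

Re=0.1884 Im=0.0000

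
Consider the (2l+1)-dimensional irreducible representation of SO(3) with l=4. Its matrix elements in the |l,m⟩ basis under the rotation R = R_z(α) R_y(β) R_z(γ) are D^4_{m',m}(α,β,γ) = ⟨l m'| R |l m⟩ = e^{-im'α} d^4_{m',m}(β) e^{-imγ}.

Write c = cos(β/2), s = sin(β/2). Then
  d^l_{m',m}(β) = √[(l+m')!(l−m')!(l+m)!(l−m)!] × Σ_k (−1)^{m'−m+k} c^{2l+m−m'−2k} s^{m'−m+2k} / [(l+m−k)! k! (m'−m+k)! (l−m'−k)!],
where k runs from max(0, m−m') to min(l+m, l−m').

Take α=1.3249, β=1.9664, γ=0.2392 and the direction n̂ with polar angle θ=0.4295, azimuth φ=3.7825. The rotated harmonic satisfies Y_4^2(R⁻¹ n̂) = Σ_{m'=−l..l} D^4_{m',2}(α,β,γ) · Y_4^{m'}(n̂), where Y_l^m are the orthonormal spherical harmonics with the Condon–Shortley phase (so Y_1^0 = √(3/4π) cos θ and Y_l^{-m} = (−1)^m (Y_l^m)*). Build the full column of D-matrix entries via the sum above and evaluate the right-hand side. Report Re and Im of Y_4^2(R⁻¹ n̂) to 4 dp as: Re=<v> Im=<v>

Re=0.1420 Im=-0.3487

Need the full column D^4_{m',2} for m'=−4..4 at α=1.3249, β=1.9664, γ=0.2392.
cos(β/2)=0.554362, sin(β/2)=0.832276
d^4_{-4,2}: single k=6 term ⇒ +0.540467;  D = +0.058693-0.537270i
d^4_{-3,2}: k∈[5..6] ⇒ +0.763663 -0.573757 = +0.189906;  D = -0.178084-0.065957i
d^4_{-2,2}: k∈[4..6] ⇒ +0.679726 -1.225664 +0.230217 = -0.315720;  D = +0.178426-0.260468i
d^4_{-1,2}: k∈[3..5] ⇒ +0.426859 -1.443187 +0.650579 = -0.365750;  D = -0.242349-0.273934i
d^4_{0,2}: k∈[2..4] ⇒ +0.190729 -1.146391 +0.968972 = +0.013310;  D = +0.011816-0.006127i
d^4_{1,2}: k∈[1..3] ⇒ +0.056814 -0.640288 +0.962125 = +0.378651;  D = -0.087247-0.368463i
d^4_{2,2}: k∈[0..2] ⇒ +0.008920 -0.241255 +0.679726 = +0.447391;  D = -0.447351-0.005992i
d^4_{3,2}: k∈[0..1] ⇒ -0.050106 +0.338809 = +0.288703;  D = -0.074022+0.279052i
d^4_{4,2}: single k=0 term ⇒ +0.106384;  D = +0.093095+0.051486i
Y_4^{m'}(θ=0.4295,φ=3.7825) and Σ D·Y over m':
  (+0.0587-0.5373i)·(-0.0111-0.0073i)  (-0.1781-0.0660i)·(+0.0283+0.0771i)  (+0.1784-0.2605i)·(+0.0791-0.2661i)  (-0.2423-0.2739i)·(-0.4000+0.2984i)  (+0.0118-0.0061i)·(+0.2239+0.0000i)  (-0.0872-0.3685i)·(+0.4000+0.2984i)  (-0.4474-0.0060i)·(+0.0791+0.2661i)  (-0.0740+0.2791i)·(-0.0283+0.0771i)  (+0.0931+0.0515i)·(-0.0111+0.0073i)
Y_4^2(R⁻¹ n̂) = +0.142010-0.348697i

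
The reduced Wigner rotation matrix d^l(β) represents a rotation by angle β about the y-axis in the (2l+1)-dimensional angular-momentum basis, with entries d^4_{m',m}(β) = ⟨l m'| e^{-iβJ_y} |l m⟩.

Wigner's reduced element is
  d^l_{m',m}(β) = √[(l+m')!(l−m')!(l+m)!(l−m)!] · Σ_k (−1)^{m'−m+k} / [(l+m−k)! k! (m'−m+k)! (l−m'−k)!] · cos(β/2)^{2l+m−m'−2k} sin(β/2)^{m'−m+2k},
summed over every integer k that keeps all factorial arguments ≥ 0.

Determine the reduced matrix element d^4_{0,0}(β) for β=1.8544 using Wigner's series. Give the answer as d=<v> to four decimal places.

d=0.1082

d^4_{0,0}(β=1.8544) via Wigner's sum:
Half-angle: c=0.600076, s=0.799943. N=√(24·24·24·24)=576.000000
k∈{0,1,2,3,4} keeps every argument non-negative
  k=0: (−1)^0·576.0000/(576)·0.6001^8·0.7999^0 = +0.016813
  k=1: (−1)^1·576.0000/(36)·0.6001^6·0.7999^2 = -0.478053
  k=2: (−1)^2·576.0000/(16)·0.6001^4·0.7999^4 = +1.911454
  k=3: (−1)^3·576.0000/(36)·0.6001^2·0.7999^6 = -1.509686
  k=4: (−1)^4·576.0000/(576)·0.6001^0·0.7999^8 = +0.167676
d^4_{0,0}(1.8544) = +0.016813 -0.478053 +1.911454 -1.509686 +0.167676 = +0.108205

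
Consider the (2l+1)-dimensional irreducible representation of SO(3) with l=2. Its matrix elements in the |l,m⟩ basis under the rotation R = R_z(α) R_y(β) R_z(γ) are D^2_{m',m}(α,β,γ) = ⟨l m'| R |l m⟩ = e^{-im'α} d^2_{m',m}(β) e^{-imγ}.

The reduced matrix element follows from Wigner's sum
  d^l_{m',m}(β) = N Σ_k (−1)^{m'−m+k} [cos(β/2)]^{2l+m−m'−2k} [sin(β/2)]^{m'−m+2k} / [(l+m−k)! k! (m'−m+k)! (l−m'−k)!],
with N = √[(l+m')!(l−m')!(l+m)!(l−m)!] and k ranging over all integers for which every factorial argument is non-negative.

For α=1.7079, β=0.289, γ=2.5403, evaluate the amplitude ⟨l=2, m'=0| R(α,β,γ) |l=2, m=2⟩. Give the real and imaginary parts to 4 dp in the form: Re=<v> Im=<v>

Re=0.0179 Im=0.0464

Split into d^2_{0,2}(β=0.289) × two z-phases.
With c≡cos(β/2)=0.989578 and s≡sin(β/2)=0.143998, N=[2·2·24·1]^{1/2}=9.797959
Admissible k: 2..2 (factorial args all ≥0)
  k=2: (−1)^0·9.7980/(4)·0.9896^2·0.1440^2 = +0.049738
d^2_{0,2}(0.289) = +0.049738
D = (+1.000000+0.000000i)·(+0.049738)·(+0.359947+0.932973i) = +0.017903+0.046404i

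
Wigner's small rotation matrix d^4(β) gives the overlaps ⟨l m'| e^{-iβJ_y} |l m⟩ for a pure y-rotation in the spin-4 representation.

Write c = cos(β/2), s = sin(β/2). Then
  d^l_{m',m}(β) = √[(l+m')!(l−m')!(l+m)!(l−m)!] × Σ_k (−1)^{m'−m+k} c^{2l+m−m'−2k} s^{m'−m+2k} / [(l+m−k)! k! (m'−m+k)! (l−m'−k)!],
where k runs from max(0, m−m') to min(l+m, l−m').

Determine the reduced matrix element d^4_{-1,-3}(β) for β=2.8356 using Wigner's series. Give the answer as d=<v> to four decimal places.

d=-0.0067

d^4_{-1,-3}(β=2.8356) via Wigner's sum:
Half-angle: c=0.152400, s=0.988319. N=√(6·120·1·5040)=1904.940944
k: max(0,(-3)−(-1))=0 … min(4+(-3),4−(-1))=1
  k=0: (−1)^2·1904.9409/(240)·0.1524^6·0.9883^2 = +0.000097
  k=1: (−1)^3·1904.9409/(144)·0.1524^4·0.9883^4 = -0.006808
d^4_{-1,-3}(2.8356) = +0.000097 -0.006808 = -0.006711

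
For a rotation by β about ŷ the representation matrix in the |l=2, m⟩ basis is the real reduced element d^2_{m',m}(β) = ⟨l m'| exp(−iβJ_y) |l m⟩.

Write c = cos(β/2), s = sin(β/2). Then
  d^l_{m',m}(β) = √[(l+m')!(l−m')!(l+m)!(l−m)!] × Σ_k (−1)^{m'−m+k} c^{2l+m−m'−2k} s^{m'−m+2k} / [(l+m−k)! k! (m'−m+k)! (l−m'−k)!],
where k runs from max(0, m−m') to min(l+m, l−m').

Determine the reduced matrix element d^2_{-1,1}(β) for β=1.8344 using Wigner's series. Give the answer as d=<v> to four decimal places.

d^2_{-1,1}(β=1.8344) via Wigner's sum:
c=cos(1.8344/2)=0.608045, s=sin(1.8344/2)=0.793902; N=√[1·6·6·1]=6.000000
k∈{2,3} keeps every argument non-negative
  k=2: (−1)^0·6.0000/(2)·0.6080^2·0.7939^2 = +0.699081
  k=3: (−1)^1·6.0000/(6)·0.6080^0·0.7939^4 = -0.397254
d^2_{-1,1}(1.8344) = +0.699081 -0.397254 = +0.301827

d=0.3018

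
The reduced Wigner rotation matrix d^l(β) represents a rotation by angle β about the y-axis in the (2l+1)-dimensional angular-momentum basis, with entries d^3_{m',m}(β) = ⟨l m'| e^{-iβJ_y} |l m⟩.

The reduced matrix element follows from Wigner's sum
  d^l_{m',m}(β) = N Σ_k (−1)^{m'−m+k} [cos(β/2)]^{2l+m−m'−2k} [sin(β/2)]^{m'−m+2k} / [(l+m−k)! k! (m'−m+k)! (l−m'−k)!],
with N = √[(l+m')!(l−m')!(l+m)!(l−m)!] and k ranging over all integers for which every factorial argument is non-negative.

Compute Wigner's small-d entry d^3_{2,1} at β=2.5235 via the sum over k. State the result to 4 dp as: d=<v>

d^3_{2,1}(β=2.5235) via Wigner's sum:
Half-angle: c=0.304150, s=0.952624. N=√(120·1·24·2)=75.894664
k∈{0,1} keeps every argument non-negative
  k=0: (−1)^1·75.8947/(24)·0.3042^5·0.9526^1 = -0.007841
  k=1: (−1)^2·75.8947/(12)·0.3042^3·0.9526^3 = +0.153836
d^3_{2,1}(2.5235) = -0.007841 +0.153836 = +0.145996

d=0.1460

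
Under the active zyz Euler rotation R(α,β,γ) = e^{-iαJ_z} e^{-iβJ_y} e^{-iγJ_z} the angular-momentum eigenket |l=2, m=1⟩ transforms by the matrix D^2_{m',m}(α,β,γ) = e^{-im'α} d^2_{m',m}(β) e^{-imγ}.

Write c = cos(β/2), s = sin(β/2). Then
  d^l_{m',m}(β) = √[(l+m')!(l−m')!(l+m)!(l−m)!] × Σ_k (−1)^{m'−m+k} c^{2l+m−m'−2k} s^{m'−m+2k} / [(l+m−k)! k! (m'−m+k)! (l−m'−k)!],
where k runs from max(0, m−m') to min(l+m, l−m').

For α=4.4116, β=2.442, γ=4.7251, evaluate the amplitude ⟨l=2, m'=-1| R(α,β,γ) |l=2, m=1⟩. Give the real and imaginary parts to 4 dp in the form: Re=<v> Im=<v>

Re=-0.4451 Im=0.1443

Split into d^2_{-1,1}(β=2.442) × two z-phases.
With c≡cos(β/2)=0.342706 and s≡sin(β/2)=0.939443, N=[1·6·6·1]^{1/2}=6.000000
Admissible k: 2..3 (factorial args all ≥0)
  k=2: (−1)^0·6.0000/(2)·0.3427^2·0.9394^2 = +0.310961
  k=3: (−1)^1·6.0000/(6)·0.3427^0·0.9394^4 = -0.778899
d^2_{-1,1}(2.442) = +0.310961 -0.778899 = -0.467937
D = (-0.296274-0.955103i)·(-0.467937)·(+0.012711+0.999919i) = -0.445130+0.144307i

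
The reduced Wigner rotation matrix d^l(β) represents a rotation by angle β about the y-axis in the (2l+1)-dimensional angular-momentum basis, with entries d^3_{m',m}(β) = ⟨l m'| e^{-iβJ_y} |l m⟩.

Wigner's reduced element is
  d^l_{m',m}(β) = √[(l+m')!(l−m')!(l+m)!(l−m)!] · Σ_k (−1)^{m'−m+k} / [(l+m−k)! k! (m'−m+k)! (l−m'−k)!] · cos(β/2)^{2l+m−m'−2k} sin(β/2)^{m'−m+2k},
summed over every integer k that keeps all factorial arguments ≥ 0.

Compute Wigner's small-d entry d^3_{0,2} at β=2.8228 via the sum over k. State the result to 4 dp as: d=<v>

d^3_{0,2}(β=2.8228) via Wigner's sum:
c=cos(2.8228/2)=0.158722, s=sin(2.8228/2)=0.987323; N=√[6·6·120·1]=65.726707
k: max(0,(2)−(0))=2 … min(3+(2),3−(0))=3
  k=2: (−1)^0·65.7267/(12)·0.1587^4·0.9873^2 = +0.003389
  k=3: (−1)^1·65.7267/(12)·0.1587^2·0.9873^4 = -0.131121
d^3_{0,2}(2.8228) = +0.003389 -0.131121 = -0.127733

d=-0.1277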